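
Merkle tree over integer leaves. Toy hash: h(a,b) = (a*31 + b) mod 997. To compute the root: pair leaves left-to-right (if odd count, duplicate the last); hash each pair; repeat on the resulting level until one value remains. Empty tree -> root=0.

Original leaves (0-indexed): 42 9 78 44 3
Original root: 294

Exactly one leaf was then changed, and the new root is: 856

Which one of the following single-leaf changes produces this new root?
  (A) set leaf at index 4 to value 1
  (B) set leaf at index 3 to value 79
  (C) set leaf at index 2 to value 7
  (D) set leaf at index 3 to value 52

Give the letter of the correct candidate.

Original leaves: [42, 9, 78, 44, 3]
Target new root: 856
Try each candidate change and compute the resulting root:
Candidate A: set leaf[4] = 1 -> leaves = [42, 9, 78, 44, 1]
  L0: [42, 9, 78, 44, 1]
  L1: h(42,9)=(42*31+9)%997=314 h(78,44)=(78*31+44)%997=468 h(1,1)=(1*31+1)%997=32 -> [314, 468, 32]
  L2: h(314,468)=(314*31+468)%997=232 h(32,32)=(32*31+32)%997=27 -> [232, 27]
  L3: h(232,27)=(232*31+27)%997=240 -> [240]
  root = 240 != target 856
Candidate B: set leaf[3] = 79 -> leaves = [42, 9, 78, 79, 3]
  L0: [42, 9, 78, 79, 3]
  L1: h(42,9)=(42*31+9)%997=314 h(78,79)=(78*31+79)%997=503 h(3,3)=(3*31+3)%997=96 -> [314, 503, 96]
  L2: h(314,503)=(314*31+503)%997=267 h(96,96)=(96*31+96)%997=81 -> [267, 81]
  L3: h(267,81)=(267*31+81)%997=382 -> [382]
  root = 382 != target 856
Candidate C: set leaf[2] = 7 -> leaves = [42, 9, 7, 44, 3]
  L0: [42, 9, 7, 44, 3]
  L1: h(42,9)=(42*31+9)%997=314 h(7,44)=(7*31+44)%997=261 h(3,3)=(3*31+3)%997=96 -> [314, 261, 96]
  L2: h(314,261)=(314*31+261)%997=25 h(96,96)=(96*31+96)%997=81 -> [25, 81]
  L3: h(25,81)=(25*31+81)%997=856 -> [856]
  root = 856 == target 856  ** MATCH **
Candidate D: set leaf[3] = 52 -> leaves = [42, 9, 78, 52, 3]
  L0: [42, 9, 78, 52, 3]
  L1: h(42,9)=(42*31+9)%997=314 h(78,52)=(78*31+52)%997=476 h(3,3)=(3*31+3)%997=96 -> [314, 476, 96]
  L2: h(314,476)=(314*31+476)%997=240 h(96,96)=(96*31+96)%997=81 -> [240, 81]
  L3: h(240,81)=(240*31+81)%997=542 -> [542]
  root = 542 != target 856
Candidate C produces the target root.

Answer: C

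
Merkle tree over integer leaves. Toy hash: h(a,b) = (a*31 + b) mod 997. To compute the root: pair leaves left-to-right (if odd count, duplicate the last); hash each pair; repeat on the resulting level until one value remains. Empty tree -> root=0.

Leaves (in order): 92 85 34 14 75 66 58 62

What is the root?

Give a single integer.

L0: [92, 85, 34, 14, 75, 66, 58, 62]
L1: h(92,85)=(92*31+85)%997=943 h(34,14)=(34*31+14)%997=71 h(75,66)=(75*31+66)%997=397 h(58,62)=(58*31+62)%997=863 -> [943, 71, 397, 863]
L2: h(943,71)=(943*31+71)%997=391 h(397,863)=(397*31+863)%997=209 -> [391, 209]
L3: h(391,209)=(391*31+209)%997=366 -> [366]

Answer: 366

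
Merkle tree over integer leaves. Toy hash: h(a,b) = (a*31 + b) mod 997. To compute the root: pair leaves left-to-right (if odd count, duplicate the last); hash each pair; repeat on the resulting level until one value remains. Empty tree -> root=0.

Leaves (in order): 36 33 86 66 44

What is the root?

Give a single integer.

L0: [36, 33, 86, 66, 44]
L1: h(36,33)=(36*31+33)%997=152 h(86,66)=(86*31+66)%997=738 h(44,44)=(44*31+44)%997=411 -> [152, 738, 411]
L2: h(152,738)=(152*31+738)%997=465 h(411,411)=(411*31+411)%997=191 -> [465, 191]
L3: h(465,191)=(465*31+191)%997=648 -> [648]

Answer: 648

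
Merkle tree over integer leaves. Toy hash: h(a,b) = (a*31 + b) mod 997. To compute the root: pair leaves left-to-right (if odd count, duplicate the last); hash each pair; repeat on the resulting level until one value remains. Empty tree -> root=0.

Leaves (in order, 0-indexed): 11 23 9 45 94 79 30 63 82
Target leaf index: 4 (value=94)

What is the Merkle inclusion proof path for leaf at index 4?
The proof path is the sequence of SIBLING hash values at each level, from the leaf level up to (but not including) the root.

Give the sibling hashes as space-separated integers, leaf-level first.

L0 (leaves): [11, 23, 9, 45, 94, 79, 30, 63, 82], target index=4
L1: h(11,23)=(11*31+23)%997=364 [pair 0] h(9,45)=(9*31+45)%997=324 [pair 1] h(94,79)=(94*31+79)%997=2 [pair 2] h(30,63)=(30*31+63)%997=993 [pair 3] h(82,82)=(82*31+82)%997=630 [pair 4] -> [364, 324, 2, 993, 630]
  Sibling for proof at L0: 79
L2: h(364,324)=(364*31+324)%997=641 [pair 0] h(2,993)=(2*31+993)%997=58 [pair 1] h(630,630)=(630*31+630)%997=220 [pair 2] -> [641, 58, 220]
  Sibling for proof at L1: 993
L3: h(641,58)=(641*31+58)%997=986 [pair 0] h(220,220)=(220*31+220)%997=61 [pair 1] -> [986, 61]
  Sibling for proof at L2: 641
L4: h(986,61)=(986*31+61)%997=717 [pair 0] -> [717]
  Sibling for proof at L3: 61
Root: 717
Proof path (sibling hashes from leaf to root): [79, 993, 641, 61]

Answer: 79 993 641 61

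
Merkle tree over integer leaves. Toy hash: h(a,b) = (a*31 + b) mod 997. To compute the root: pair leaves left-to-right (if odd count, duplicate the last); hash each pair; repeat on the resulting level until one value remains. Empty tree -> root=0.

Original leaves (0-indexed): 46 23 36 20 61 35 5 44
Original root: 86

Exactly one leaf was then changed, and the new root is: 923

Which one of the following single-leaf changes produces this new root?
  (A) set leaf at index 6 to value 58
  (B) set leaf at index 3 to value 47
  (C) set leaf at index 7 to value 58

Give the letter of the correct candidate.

Original leaves: [46, 23, 36, 20, 61, 35, 5, 44]
Target new root: 923
Try each candidate change and compute the resulting root:
Candidate A: set leaf[6] = 58 -> leaves = [46, 23, 36, 20, 61, 35, 58, 44]
  L0: [46, 23, 36, 20, 61, 35, 58, 44]
  L1: h(46,23)=(46*31+23)%997=452 h(36,20)=(36*31+20)%997=139 h(61,35)=(61*31+35)%997=929 h(58,44)=(58*31+44)%997=845 -> [452, 139, 929, 845]
  L2: h(452,139)=(452*31+139)%997=193 h(929,845)=(929*31+845)%997=731 -> [193, 731]
  L3: h(193,731)=(193*31+731)%997=732 -> [732]
  root = 732 != target 923
Candidate B: set leaf[3] = 47 -> leaves = [46, 23, 36, 47, 61, 35, 5, 44]
  L0: [46, 23, 36, 47, 61, 35, 5, 44]
  L1: h(46,23)=(46*31+23)%997=452 h(36,47)=(36*31+47)%997=166 h(61,35)=(61*31+35)%997=929 h(5,44)=(5*31+44)%997=199 -> [452, 166, 929, 199]
  L2: h(452,166)=(452*31+166)%997=220 h(929,199)=(929*31+199)%997=85 -> [220, 85]
  L3: h(220,85)=(220*31+85)%997=923 -> [923]
  root = 923 == target 923  ** MATCH **
Candidate C: set leaf[7] = 58 -> leaves = [46, 23, 36, 20, 61, 35, 5, 58]
  L0: [46, 23, 36, 20, 61, 35, 5, 58]
  L1: h(46,23)=(46*31+23)%997=452 h(36,20)=(36*31+20)%997=139 h(61,35)=(61*31+35)%997=929 h(5,58)=(5*31+58)%997=213 -> [452, 139, 929, 213]
  L2: h(452,139)=(452*31+139)%997=193 h(929,213)=(929*31+213)%997=99 -> [193, 99]
  L3: h(193,99)=(193*31+99)%997=100 -> [100]
  root = 100 != target 923
Candidate B produces the target root.

Answer: B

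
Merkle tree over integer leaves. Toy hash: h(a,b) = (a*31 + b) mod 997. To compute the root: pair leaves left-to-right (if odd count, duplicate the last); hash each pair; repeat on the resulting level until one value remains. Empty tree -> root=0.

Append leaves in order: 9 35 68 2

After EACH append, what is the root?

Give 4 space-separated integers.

After append 9 (leaves=[9]):
  L0: [9]
  root=9
After append 35 (leaves=[9, 35]):
  L0: [9, 35]
  L1: h(9,35)=(9*31+35)%997=314 -> [314]
  root=314
After append 68 (leaves=[9, 35, 68]):
  L0: [9, 35, 68]
  L1: h(9,35)=(9*31+35)%997=314 h(68,68)=(68*31+68)%997=182 -> [314, 182]
  L2: h(314,182)=(314*31+182)%997=943 -> [943]
  root=943
After append 2 (leaves=[9, 35, 68, 2]):
  L0: [9, 35, 68, 2]
  L1: h(9,35)=(9*31+35)%997=314 h(68,2)=(68*31+2)%997=116 -> [314, 116]
  L2: h(314,116)=(314*31+116)%997=877 -> [877]
  root=877

Answer: 9 314 943 877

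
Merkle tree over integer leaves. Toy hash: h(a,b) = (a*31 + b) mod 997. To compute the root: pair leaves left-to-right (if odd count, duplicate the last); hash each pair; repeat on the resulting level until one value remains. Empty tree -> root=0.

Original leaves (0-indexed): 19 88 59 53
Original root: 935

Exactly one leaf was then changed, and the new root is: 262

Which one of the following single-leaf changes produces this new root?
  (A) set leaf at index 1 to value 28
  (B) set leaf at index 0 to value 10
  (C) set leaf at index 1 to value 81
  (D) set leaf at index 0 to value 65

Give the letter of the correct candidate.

Answer: B

Derivation:
Original leaves: [19, 88, 59, 53]
Target new root: 262
Try each candidate change and compute the resulting root:
Candidate A: set leaf[1] = 28 -> leaves = [19, 28, 59, 53]
  L0: [19, 28, 59, 53]
  L1: h(19,28)=(19*31+28)%997=617 h(59,53)=(59*31+53)%997=885 -> [617, 885]
  L2: h(617,885)=(617*31+885)%997=72 -> [72]
  root = 72 != target 262
Candidate B: set leaf[0] = 10 -> leaves = [10, 88, 59, 53]
  L0: [10, 88, 59, 53]
  L1: h(10,88)=(10*31+88)%997=398 h(59,53)=(59*31+53)%997=885 -> [398, 885]
  L2: h(398,885)=(398*31+885)%997=262 -> [262]
  root = 262 == target 262  ** MATCH **
Candidate C: set leaf[1] = 81 -> leaves = [19, 81, 59, 53]
  L0: [19, 81, 59, 53]
  L1: h(19,81)=(19*31+81)%997=670 h(59,53)=(59*31+53)%997=885 -> [670, 885]
  L2: h(670,885)=(670*31+885)%997=718 -> [718]
  root = 718 != target 262
Candidate D: set leaf[0] = 65 -> leaves = [65, 88, 59, 53]
  L0: [65, 88, 59, 53]
  L1: h(65,88)=(65*31+88)%997=109 h(59,53)=(59*31+53)%997=885 -> [109, 885]
  L2: h(109,885)=(109*31+885)%997=276 -> [276]
  root = 276 != target 262
Candidate B produces the target root.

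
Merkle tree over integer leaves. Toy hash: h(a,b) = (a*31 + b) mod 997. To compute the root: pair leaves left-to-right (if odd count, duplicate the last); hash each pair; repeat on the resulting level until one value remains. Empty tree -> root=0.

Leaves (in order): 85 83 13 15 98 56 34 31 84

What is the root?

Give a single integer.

L0: [85, 83, 13, 15, 98, 56, 34, 31, 84]
L1: h(85,83)=(85*31+83)%997=724 h(13,15)=(13*31+15)%997=418 h(98,56)=(98*31+56)%997=103 h(34,31)=(34*31+31)%997=88 h(84,84)=(84*31+84)%997=694 -> [724, 418, 103, 88, 694]
L2: h(724,418)=(724*31+418)%997=928 h(103,88)=(103*31+88)%997=290 h(694,694)=(694*31+694)%997=274 -> [928, 290, 274]
L3: h(928,290)=(928*31+290)%997=145 h(274,274)=(274*31+274)%997=792 -> [145, 792]
L4: h(145,792)=(145*31+792)%997=302 -> [302]

Answer: 302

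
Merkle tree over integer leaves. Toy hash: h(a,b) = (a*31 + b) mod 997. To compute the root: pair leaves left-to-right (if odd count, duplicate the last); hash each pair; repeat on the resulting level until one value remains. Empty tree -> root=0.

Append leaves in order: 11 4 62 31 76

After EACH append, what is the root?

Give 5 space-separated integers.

Answer: 11 345 715 684 325

Derivation:
After append 11 (leaves=[11]):
  L0: [11]
  root=11
After append 4 (leaves=[11, 4]):
  L0: [11, 4]
  L1: h(11,4)=(11*31+4)%997=345 -> [345]
  root=345
After append 62 (leaves=[11, 4, 62]):
  L0: [11, 4, 62]
  L1: h(11,4)=(11*31+4)%997=345 h(62,62)=(62*31+62)%997=987 -> [345, 987]
  L2: h(345,987)=(345*31+987)%997=715 -> [715]
  root=715
After append 31 (leaves=[11, 4, 62, 31]):
  L0: [11, 4, 62, 31]
  L1: h(11,4)=(11*31+4)%997=345 h(62,31)=(62*31+31)%997=956 -> [345, 956]
  L2: h(345,956)=(345*31+956)%997=684 -> [684]
  root=684
After append 76 (leaves=[11, 4, 62, 31, 76]):
  L0: [11, 4, 62, 31, 76]
  L1: h(11,4)=(11*31+4)%997=345 h(62,31)=(62*31+31)%997=956 h(76,76)=(76*31+76)%997=438 -> [345, 956, 438]
  L2: h(345,956)=(345*31+956)%997=684 h(438,438)=(438*31+438)%997=58 -> [684, 58]
  L3: h(684,58)=(684*31+58)%997=325 -> [325]
  root=325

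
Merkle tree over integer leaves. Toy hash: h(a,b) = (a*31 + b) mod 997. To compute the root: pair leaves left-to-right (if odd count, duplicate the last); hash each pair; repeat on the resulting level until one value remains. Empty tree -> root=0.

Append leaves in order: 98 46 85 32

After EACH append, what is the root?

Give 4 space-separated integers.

Answer: 98 93 618 565

Derivation:
After append 98 (leaves=[98]):
  L0: [98]
  root=98
After append 46 (leaves=[98, 46]):
  L0: [98, 46]
  L1: h(98,46)=(98*31+46)%997=93 -> [93]
  root=93
After append 85 (leaves=[98, 46, 85]):
  L0: [98, 46, 85]
  L1: h(98,46)=(98*31+46)%997=93 h(85,85)=(85*31+85)%997=726 -> [93, 726]
  L2: h(93,726)=(93*31+726)%997=618 -> [618]
  root=618
After append 32 (leaves=[98, 46, 85, 32]):
  L0: [98, 46, 85, 32]
  L1: h(98,46)=(98*31+46)%997=93 h(85,32)=(85*31+32)%997=673 -> [93, 673]
  L2: h(93,673)=(93*31+673)%997=565 -> [565]
  root=565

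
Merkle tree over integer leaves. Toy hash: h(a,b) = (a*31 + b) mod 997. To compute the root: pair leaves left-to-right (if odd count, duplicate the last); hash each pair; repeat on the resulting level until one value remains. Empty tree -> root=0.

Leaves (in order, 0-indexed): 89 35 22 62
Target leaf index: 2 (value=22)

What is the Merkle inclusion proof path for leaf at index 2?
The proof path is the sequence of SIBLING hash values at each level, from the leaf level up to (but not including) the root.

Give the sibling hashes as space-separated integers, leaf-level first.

L0 (leaves): [89, 35, 22, 62], target index=2
L1: h(89,35)=(89*31+35)%997=800 [pair 0] h(22,62)=(22*31+62)%997=744 [pair 1] -> [800, 744]
  Sibling for proof at L0: 62
L2: h(800,744)=(800*31+744)%997=619 [pair 0] -> [619]
  Sibling for proof at L1: 800
Root: 619
Proof path (sibling hashes from leaf to root): [62, 800]

Answer: 62 800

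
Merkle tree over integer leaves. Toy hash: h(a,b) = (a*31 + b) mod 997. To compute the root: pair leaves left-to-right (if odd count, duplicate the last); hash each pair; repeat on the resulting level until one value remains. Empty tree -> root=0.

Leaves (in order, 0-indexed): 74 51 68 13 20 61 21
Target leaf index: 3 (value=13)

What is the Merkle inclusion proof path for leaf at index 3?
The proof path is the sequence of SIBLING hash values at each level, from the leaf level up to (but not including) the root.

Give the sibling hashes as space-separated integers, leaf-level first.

L0 (leaves): [74, 51, 68, 13, 20, 61, 21], target index=3
L1: h(74,51)=(74*31+51)%997=351 [pair 0] h(68,13)=(68*31+13)%997=127 [pair 1] h(20,61)=(20*31+61)%997=681 [pair 2] h(21,21)=(21*31+21)%997=672 [pair 3] -> [351, 127, 681, 672]
  Sibling for proof at L0: 68
L2: h(351,127)=(351*31+127)%997=41 [pair 0] h(681,672)=(681*31+672)%997=846 [pair 1] -> [41, 846]
  Sibling for proof at L1: 351
L3: h(41,846)=(41*31+846)%997=123 [pair 0] -> [123]
  Sibling for proof at L2: 846
Root: 123
Proof path (sibling hashes from leaf to root): [68, 351, 846]

Answer: 68 351 846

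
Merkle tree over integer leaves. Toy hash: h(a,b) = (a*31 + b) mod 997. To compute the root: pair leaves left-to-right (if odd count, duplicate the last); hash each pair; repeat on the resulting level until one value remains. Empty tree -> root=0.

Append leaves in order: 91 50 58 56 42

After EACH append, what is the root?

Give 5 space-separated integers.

After append 91 (leaves=[91]):
  L0: [91]
  root=91
After append 50 (leaves=[91, 50]):
  L0: [91, 50]
  L1: h(91,50)=(91*31+50)%997=877 -> [877]
  root=877
After append 58 (leaves=[91, 50, 58]):
  L0: [91, 50, 58]
  L1: h(91,50)=(91*31+50)%997=877 h(58,58)=(58*31+58)%997=859 -> [877, 859]
  L2: h(877,859)=(877*31+859)%997=130 -> [130]
  root=130
After append 56 (leaves=[91, 50, 58, 56]):
  L0: [91, 50, 58, 56]
  L1: h(91,50)=(91*31+50)%997=877 h(58,56)=(58*31+56)%997=857 -> [877, 857]
  L2: h(877,857)=(877*31+857)%997=128 -> [128]
  root=128
After append 42 (leaves=[91, 50, 58, 56, 42]):
  L0: [91, 50, 58, 56, 42]
  L1: h(91,50)=(91*31+50)%997=877 h(58,56)=(58*31+56)%997=857 h(42,42)=(42*31+42)%997=347 -> [877, 857, 347]
  L2: h(877,857)=(877*31+857)%997=128 h(347,347)=(347*31+347)%997=137 -> [128, 137]
  L3: h(128,137)=(128*31+137)%997=117 -> [117]
  root=117

Answer: 91 877 130 128 117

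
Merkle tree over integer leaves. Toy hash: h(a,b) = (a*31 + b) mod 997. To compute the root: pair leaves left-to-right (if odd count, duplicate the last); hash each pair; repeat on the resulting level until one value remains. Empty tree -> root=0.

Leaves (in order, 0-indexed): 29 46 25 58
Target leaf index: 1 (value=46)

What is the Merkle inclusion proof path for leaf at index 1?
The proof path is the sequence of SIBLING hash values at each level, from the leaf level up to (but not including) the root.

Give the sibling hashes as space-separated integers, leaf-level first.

L0 (leaves): [29, 46, 25, 58], target index=1
L1: h(29,46)=(29*31+46)%997=945 [pair 0] h(25,58)=(25*31+58)%997=833 [pair 1] -> [945, 833]
  Sibling for proof at L0: 29
L2: h(945,833)=(945*31+833)%997=218 [pair 0] -> [218]
  Sibling for proof at L1: 833
Root: 218
Proof path (sibling hashes from leaf to root): [29, 833]

Answer: 29 833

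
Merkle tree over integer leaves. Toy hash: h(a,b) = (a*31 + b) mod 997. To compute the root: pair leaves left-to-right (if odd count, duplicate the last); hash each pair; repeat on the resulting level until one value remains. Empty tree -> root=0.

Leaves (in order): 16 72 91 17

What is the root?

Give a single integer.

L0: [16, 72, 91, 17]
L1: h(16,72)=(16*31+72)%997=568 h(91,17)=(91*31+17)%997=844 -> [568, 844]
L2: h(568,844)=(568*31+844)%997=506 -> [506]

Answer: 506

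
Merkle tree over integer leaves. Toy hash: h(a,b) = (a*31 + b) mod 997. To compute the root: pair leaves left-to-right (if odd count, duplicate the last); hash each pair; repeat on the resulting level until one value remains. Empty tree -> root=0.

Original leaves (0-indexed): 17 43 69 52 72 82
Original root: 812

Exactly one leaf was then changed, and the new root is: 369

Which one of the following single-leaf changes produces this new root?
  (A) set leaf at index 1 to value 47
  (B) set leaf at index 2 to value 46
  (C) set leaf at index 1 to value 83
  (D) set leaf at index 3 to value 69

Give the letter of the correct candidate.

Original leaves: [17, 43, 69, 52, 72, 82]
Target new root: 369
Try each candidate change and compute the resulting root:
Candidate A: set leaf[1] = 47 -> leaves = [17, 47, 69, 52, 72, 82]
  L0: [17, 47, 69, 52, 72, 82]
  L1: h(17,47)=(17*31+47)%997=574 h(69,52)=(69*31+52)%997=197 h(72,82)=(72*31+82)%997=320 -> [574, 197, 320]
  L2: h(574,197)=(574*31+197)%997=45 h(320,320)=(320*31+320)%997=270 -> [45, 270]
  L3: h(45,270)=(45*31+270)%997=668 -> [668]
  root = 668 != target 369
Candidate B: set leaf[2] = 46 -> leaves = [17, 43, 46, 52, 72, 82]
  L0: [17, 43, 46, 52, 72, 82]
  L1: h(17,43)=(17*31+43)%997=570 h(46,52)=(46*31+52)%997=481 h(72,82)=(72*31+82)%997=320 -> [570, 481, 320]
  L2: h(570,481)=(570*31+481)%997=205 h(320,320)=(320*31+320)%997=270 -> [205, 270]
  L3: h(205,270)=(205*31+270)%997=643 -> [643]
  root = 643 != target 369
Candidate C: set leaf[1] = 83 -> leaves = [17, 83, 69, 52, 72, 82]
  L0: [17, 83, 69, 52, 72, 82]
  L1: h(17,83)=(17*31+83)%997=610 h(69,52)=(69*31+52)%997=197 h(72,82)=(72*31+82)%997=320 -> [610, 197, 320]
  L2: h(610,197)=(610*31+197)%997=164 h(320,320)=(320*31+320)%997=270 -> [164, 270]
  L3: h(164,270)=(164*31+270)%997=369 -> [369]
  root = 369 == target 369  ** MATCH **
Candidate D: set leaf[3] = 69 -> leaves = [17, 43, 69, 69, 72, 82]
  L0: [17, 43, 69, 69, 72, 82]
  L1: h(17,43)=(17*31+43)%997=570 h(69,69)=(69*31+69)%997=214 h(72,82)=(72*31+82)%997=320 -> [570, 214, 320]
  L2: h(570,214)=(570*31+214)%997=935 h(320,320)=(320*31+320)%997=270 -> [935, 270]
  L3: h(935,270)=(935*31+270)%997=342 -> [342]
  root = 342 != target 369
Candidate C produces the target root.

Answer: C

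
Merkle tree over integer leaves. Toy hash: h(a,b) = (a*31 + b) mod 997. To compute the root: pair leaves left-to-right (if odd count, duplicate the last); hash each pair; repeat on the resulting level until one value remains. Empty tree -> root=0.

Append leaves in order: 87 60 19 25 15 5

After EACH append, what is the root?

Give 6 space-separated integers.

Answer: 87 763 333 339 944 624

Derivation:
After append 87 (leaves=[87]):
  L0: [87]
  root=87
After append 60 (leaves=[87, 60]):
  L0: [87, 60]
  L1: h(87,60)=(87*31+60)%997=763 -> [763]
  root=763
After append 19 (leaves=[87, 60, 19]):
  L0: [87, 60, 19]
  L1: h(87,60)=(87*31+60)%997=763 h(19,19)=(19*31+19)%997=608 -> [763, 608]
  L2: h(763,608)=(763*31+608)%997=333 -> [333]
  root=333
After append 25 (leaves=[87, 60, 19, 25]):
  L0: [87, 60, 19, 25]
  L1: h(87,60)=(87*31+60)%997=763 h(19,25)=(19*31+25)%997=614 -> [763, 614]
  L2: h(763,614)=(763*31+614)%997=339 -> [339]
  root=339
After append 15 (leaves=[87, 60, 19, 25, 15]):
  L0: [87, 60, 19, 25, 15]
  L1: h(87,60)=(87*31+60)%997=763 h(19,25)=(19*31+25)%997=614 h(15,15)=(15*31+15)%997=480 -> [763, 614, 480]
  L2: h(763,614)=(763*31+614)%997=339 h(480,480)=(480*31+480)%997=405 -> [339, 405]
  L3: h(339,405)=(339*31+405)%997=944 -> [944]
  root=944
After append 5 (leaves=[87, 60, 19, 25, 15, 5]):
  L0: [87, 60, 19, 25, 15, 5]
  L1: h(87,60)=(87*31+60)%997=763 h(19,25)=(19*31+25)%997=614 h(15,5)=(15*31+5)%997=470 -> [763, 614, 470]
  L2: h(763,614)=(763*31+614)%997=339 h(470,470)=(470*31+470)%997=85 -> [339, 85]
  L3: h(339,85)=(339*31+85)%997=624 -> [624]
  root=624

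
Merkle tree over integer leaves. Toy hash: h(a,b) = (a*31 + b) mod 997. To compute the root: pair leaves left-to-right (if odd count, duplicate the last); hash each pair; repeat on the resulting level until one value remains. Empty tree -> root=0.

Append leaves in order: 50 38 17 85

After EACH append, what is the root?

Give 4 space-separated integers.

Answer: 50 591 919 987

Derivation:
After append 50 (leaves=[50]):
  L0: [50]
  root=50
After append 38 (leaves=[50, 38]):
  L0: [50, 38]
  L1: h(50,38)=(50*31+38)%997=591 -> [591]
  root=591
After append 17 (leaves=[50, 38, 17]):
  L0: [50, 38, 17]
  L1: h(50,38)=(50*31+38)%997=591 h(17,17)=(17*31+17)%997=544 -> [591, 544]
  L2: h(591,544)=(591*31+544)%997=919 -> [919]
  root=919
After append 85 (leaves=[50, 38, 17, 85]):
  L0: [50, 38, 17, 85]
  L1: h(50,38)=(50*31+38)%997=591 h(17,85)=(17*31+85)%997=612 -> [591, 612]
  L2: h(591,612)=(591*31+612)%997=987 -> [987]
  root=987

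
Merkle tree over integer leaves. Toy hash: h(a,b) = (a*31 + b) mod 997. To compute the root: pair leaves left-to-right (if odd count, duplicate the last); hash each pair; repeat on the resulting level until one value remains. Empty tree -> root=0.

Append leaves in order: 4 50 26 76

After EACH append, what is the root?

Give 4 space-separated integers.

Answer: 4 174 244 294

Derivation:
After append 4 (leaves=[4]):
  L0: [4]
  root=4
After append 50 (leaves=[4, 50]):
  L0: [4, 50]
  L1: h(4,50)=(4*31+50)%997=174 -> [174]
  root=174
After append 26 (leaves=[4, 50, 26]):
  L0: [4, 50, 26]
  L1: h(4,50)=(4*31+50)%997=174 h(26,26)=(26*31+26)%997=832 -> [174, 832]
  L2: h(174,832)=(174*31+832)%997=244 -> [244]
  root=244
After append 76 (leaves=[4, 50, 26, 76]):
  L0: [4, 50, 26, 76]
  L1: h(4,50)=(4*31+50)%997=174 h(26,76)=(26*31+76)%997=882 -> [174, 882]
  L2: h(174,882)=(174*31+882)%997=294 -> [294]
  root=294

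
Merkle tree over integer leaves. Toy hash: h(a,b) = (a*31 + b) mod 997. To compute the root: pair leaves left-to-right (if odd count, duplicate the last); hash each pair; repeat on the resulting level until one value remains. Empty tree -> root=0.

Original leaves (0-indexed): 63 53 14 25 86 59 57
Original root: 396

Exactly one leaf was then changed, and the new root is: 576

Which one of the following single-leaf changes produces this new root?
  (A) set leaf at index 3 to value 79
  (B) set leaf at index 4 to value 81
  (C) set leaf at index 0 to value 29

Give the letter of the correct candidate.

Answer: B

Derivation:
Original leaves: [63, 53, 14, 25, 86, 59, 57]
Target new root: 576
Try each candidate change and compute the resulting root:
Candidate A: set leaf[3] = 79 -> leaves = [63, 53, 14, 79, 86, 59, 57]
  L0: [63, 53, 14, 79, 86, 59, 57]
  L1: h(63,53)=(63*31+53)%997=12 h(14,79)=(14*31+79)%997=513 h(86,59)=(86*31+59)%997=731 h(57,57)=(57*31+57)%997=827 -> [12, 513, 731, 827]
  L2: h(12,513)=(12*31+513)%997=885 h(731,827)=(731*31+827)%997=557 -> [885, 557]
  L3: h(885,557)=(885*31+557)%997=76 -> [76]
  root = 76 != target 576
Candidate B: set leaf[4] = 81 -> leaves = [63, 53, 14, 25, 81, 59, 57]
  L0: [63, 53, 14, 25, 81, 59, 57]
  L1: h(63,53)=(63*31+53)%997=12 h(14,25)=(14*31+25)%997=459 h(81,59)=(81*31+59)%997=576 h(57,57)=(57*31+57)%997=827 -> [12, 459, 576, 827]
  L2: h(12,459)=(12*31+459)%997=831 h(576,827)=(576*31+827)%997=737 -> [831, 737]
  L3: h(831,737)=(831*31+737)%997=576 -> [576]
  root = 576 == target 576  ** MATCH **
Candidate C: set leaf[0] = 29 -> leaves = [29, 53, 14, 25, 86, 59, 57]
  L0: [29, 53, 14, 25, 86, 59, 57]
  L1: h(29,53)=(29*31+53)%997=952 h(14,25)=(14*31+25)%997=459 h(86,59)=(86*31+59)%997=731 h(57,57)=(57*31+57)%997=827 -> [952, 459, 731, 827]
  L2: h(952,459)=(952*31+459)%997=61 h(731,827)=(731*31+827)%997=557 -> [61, 557]
  L3: h(61,557)=(61*31+557)%997=454 -> [454]
  root = 454 != target 576
Candidate B produces the target root.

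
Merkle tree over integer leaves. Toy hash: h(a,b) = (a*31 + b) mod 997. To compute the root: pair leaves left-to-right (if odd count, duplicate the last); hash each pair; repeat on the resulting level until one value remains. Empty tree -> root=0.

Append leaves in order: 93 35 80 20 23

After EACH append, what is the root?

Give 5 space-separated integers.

After append 93 (leaves=[93]):
  L0: [93]
  root=93
After append 35 (leaves=[93, 35]):
  L0: [93, 35]
  L1: h(93,35)=(93*31+35)%997=924 -> [924]
  root=924
After append 80 (leaves=[93, 35, 80]):
  L0: [93, 35, 80]
  L1: h(93,35)=(93*31+35)%997=924 h(80,80)=(80*31+80)%997=566 -> [924, 566]
  L2: h(924,566)=(924*31+566)%997=297 -> [297]
  root=297
After append 20 (leaves=[93, 35, 80, 20]):
  L0: [93, 35, 80, 20]
  L1: h(93,35)=(93*31+35)%997=924 h(80,20)=(80*31+20)%997=506 -> [924, 506]
  L2: h(924,506)=(924*31+506)%997=237 -> [237]
  root=237
After append 23 (leaves=[93, 35, 80, 20, 23]):
  L0: [93, 35, 80, 20, 23]
  L1: h(93,35)=(93*31+35)%997=924 h(80,20)=(80*31+20)%997=506 h(23,23)=(23*31+23)%997=736 -> [924, 506, 736]
  L2: h(924,506)=(924*31+506)%997=237 h(736,736)=(736*31+736)%997=621 -> [237, 621]
  L3: h(237,621)=(237*31+621)%997=989 -> [989]
  root=989

Answer: 93 924 297 237 989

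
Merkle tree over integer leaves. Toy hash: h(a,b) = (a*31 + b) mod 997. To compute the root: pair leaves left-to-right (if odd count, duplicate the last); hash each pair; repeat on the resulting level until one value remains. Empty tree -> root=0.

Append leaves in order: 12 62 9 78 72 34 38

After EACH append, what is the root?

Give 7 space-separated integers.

Answer: 12 434 781 850 378 159 106

Derivation:
After append 12 (leaves=[12]):
  L0: [12]
  root=12
After append 62 (leaves=[12, 62]):
  L0: [12, 62]
  L1: h(12,62)=(12*31+62)%997=434 -> [434]
  root=434
After append 9 (leaves=[12, 62, 9]):
  L0: [12, 62, 9]
  L1: h(12,62)=(12*31+62)%997=434 h(9,9)=(9*31+9)%997=288 -> [434, 288]
  L2: h(434,288)=(434*31+288)%997=781 -> [781]
  root=781
After append 78 (leaves=[12, 62, 9, 78]):
  L0: [12, 62, 9, 78]
  L1: h(12,62)=(12*31+62)%997=434 h(9,78)=(9*31+78)%997=357 -> [434, 357]
  L2: h(434,357)=(434*31+357)%997=850 -> [850]
  root=850
After append 72 (leaves=[12, 62, 9, 78, 72]):
  L0: [12, 62, 9, 78, 72]
  L1: h(12,62)=(12*31+62)%997=434 h(9,78)=(9*31+78)%997=357 h(72,72)=(72*31+72)%997=310 -> [434, 357, 310]
  L2: h(434,357)=(434*31+357)%997=850 h(310,310)=(310*31+310)%997=947 -> [850, 947]
  L3: h(850,947)=(850*31+947)%997=378 -> [378]
  root=378
After append 34 (leaves=[12, 62, 9, 78, 72, 34]):
  L0: [12, 62, 9, 78, 72, 34]
  L1: h(12,62)=(12*31+62)%997=434 h(9,78)=(9*31+78)%997=357 h(72,34)=(72*31+34)%997=272 -> [434, 357, 272]
  L2: h(434,357)=(434*31+357)%997=850 h(272,272)=(272*31+272)%997=728 -> [850, 728]
  L3: h(850,728)=(850*31+728)%997=159 -> [159]
  root=159
After append 38 (leaves=[12, 62, 9, 78, 72, 34, 38]):
  L0: [12, 62, 9, 78, 72, 34, 38]
  L1: h(12,62)=(12*31+62)%997=434 h(9,78)=(9*31+78)%997=357 h(72,34)=(72*31+34)%997=272 h(38,38)=(38*31+38)%997=219 -> [434, 357, 272, 219]
  L2: h(434,357)=(434*31+357)%997=850 h(272,219)=(272*31+219)%997=675 -> [850, 675]
  L3: h(850,675)=(850*31+675)%997=106 -> [106]
  root=106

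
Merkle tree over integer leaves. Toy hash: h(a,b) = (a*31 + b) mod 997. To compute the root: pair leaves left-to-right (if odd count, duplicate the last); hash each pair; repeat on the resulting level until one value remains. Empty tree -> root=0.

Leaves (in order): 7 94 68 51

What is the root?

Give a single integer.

L0: [7, 94, 68, 51]
L1: h(7,94)=(7*31+94)%997=311 h(68,51)=(68*31+51)%997=165 -> [311, 165]
L2: h(311,165)=(311*31+165)%997=833 -> [833]

Answer: 833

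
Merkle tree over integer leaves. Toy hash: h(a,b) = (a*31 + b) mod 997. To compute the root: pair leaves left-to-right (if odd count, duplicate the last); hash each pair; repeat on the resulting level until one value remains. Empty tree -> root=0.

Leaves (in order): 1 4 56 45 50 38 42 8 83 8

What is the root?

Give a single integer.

L0: [1, 4, 56, 45, 50, 38, 42, 8, 83, 8]
L1: h(1,4)=(1*31+4)%997=35 h(56,45)=(56*31+45)%997=784 h(50,38)=(50*31+38)%997=591 h(42,8)=(42*31+8)%997=313 h(83,8)=(83*31+8)%997=587 -> [35, 784, 591, 313, 587]
L2: h(35,784)=(35*31+784)%997=872 h(591,313)=(591*31+313)%997=688 h(587,587)=(587*31+587)%997=838 -> [872, 688, 838]
L3: h(872,688)=(872*31+688)%997=801 h(838,838)=(838*31+838)%997=894 -> [801, 894]
L4: h(801,894)=(801*31+894)%997=800 -> [800]

Answer: 800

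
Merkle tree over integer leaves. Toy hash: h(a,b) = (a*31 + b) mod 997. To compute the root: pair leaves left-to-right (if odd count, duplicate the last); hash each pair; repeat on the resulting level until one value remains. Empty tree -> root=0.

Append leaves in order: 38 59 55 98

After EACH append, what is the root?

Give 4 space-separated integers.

After append 38 (leaves=[38]):
  L0: [38]
  root=38
After append 59 (leaves=[38, 59]):
  L0: [38, 59]
  L1: h(38,59)=(38*31+59)%997=240 -> [240]
  root=240
After append 55 (leaves=[38, 59, 55]):
  L0: [38, 59, 55]
  L1: h(38,59)=(38*31+59)%997=240 h(55,55)=(55*31+55)%997=763 -> [240, 763]
  L2: h(240,763)=(240*31+763)%997=227 -> [227]
  root=227
After append 98 (leaves=[38, 59, 55, 98]):
  L0: [38, 59, 55, 98]
  L1: h(38,59)=(38*31+59)%997=240 h(55,98)=(55*31+98)%997=806 -> [240, 806]
  L2: h(240,806)=(240*31+806)%997=270 -> [270]
  root=270

Answer: 38 240 227 270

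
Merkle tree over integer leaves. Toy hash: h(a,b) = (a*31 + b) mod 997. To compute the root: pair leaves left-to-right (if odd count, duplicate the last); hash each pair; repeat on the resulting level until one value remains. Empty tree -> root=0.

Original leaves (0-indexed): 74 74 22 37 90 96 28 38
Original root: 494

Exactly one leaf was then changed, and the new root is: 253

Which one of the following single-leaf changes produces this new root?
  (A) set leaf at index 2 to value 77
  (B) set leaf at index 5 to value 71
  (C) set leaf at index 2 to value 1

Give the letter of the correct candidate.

Original leaves: [74, 74, 22, 37, 90, 96, 28, 38]
Target new root: 253
Try each candidate change and compute the resulting root:
Candidate A: set leaf[2] = 77 -> leaves = [74, 74, 77, 37, 90, 96, 28, 38]
  L0: [74, 74, 77, 37, 90, 96, 28, 38]
  L1: h(74,74)=(74*31+74)%997=374 h(77,37)=(77*31+37)%997=430 h(90,96)=(90*31+96)%997=892 h(28,38)=(28*31+38)%997=906 -> [374, 430, 892, 906]
  L2: h(374,430)=(374*31+430)%997=60 h(892,906)=(892*31+906)%997=642 -> [60, 642]
  L3: h(60,642)=(60*31+642)%997=508 -> [508]
  root = 508 != target 253
Candidate B: set leaf[5] = 71 -> leaves = [74, 74, 22, 37, 90, 71, 28, 38]
  L0: [74, 74, 22, 37, 90, 71, 28, 38]
  L1: h(74,74)=(74*31+74)%997=374 h(22,37)=(22*31+37)%997=719 h(90,71)=(90*31+71)%997=867 h(28,38)=(28*31+38)%997=906 -> [374, 719, 867, 906]
  L2: h(374,719)=(374*31+719)%997=349 h(867,906)=(867*31+906)%997=864 -> [349, 864]
  L3: h(349,864)=(349*31+864)%997=716 -> [716]
  root = 716 != target 253
Candidate C: set leaf[2] = 1 -> leaves = [74, 74, 1, 37, 90, 96, 28, 38]
  L0: [74, 74, 1, 37, 90, 96, 28, 38]
  L1: h(74,74)=(74*31+74)%997=374 h(1,37)=(1*31+37)%997=68 h(90,96)=(90*31+96)%997=892 h(28,38)=(28*31+38)%997=906 -> [374, 68, 892, 906]
  L2: h(374,68)=(374*31+68)%997=695 h(892,906)=(892*31+906)%997=642 -> [695, 642]
  L3: h(695,642)=(695*31+642)%997=253 -> [253]
  root = 253 == target 253  ** MATCH **
Candidate C produces the target root.

Answer: C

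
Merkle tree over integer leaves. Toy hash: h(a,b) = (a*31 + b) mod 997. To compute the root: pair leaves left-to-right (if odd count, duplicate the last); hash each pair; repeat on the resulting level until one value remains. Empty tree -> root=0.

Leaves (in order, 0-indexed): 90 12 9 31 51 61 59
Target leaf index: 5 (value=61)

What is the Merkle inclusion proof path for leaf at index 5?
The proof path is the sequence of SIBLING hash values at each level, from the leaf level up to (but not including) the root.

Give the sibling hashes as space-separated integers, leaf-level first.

L0 (leaves): [90, 12, 9, 31, 51, 61, 59], target index=5
L1: h(90,12)=(90*31+12)%997=808 [pair 0] h(9,31)=(9*31+31)%997=310 [pair 1] h(51,61)=(51*31+61)%997=645 [pair 2] h(59,59)=(59*31+59)%997=891 [pair 3] -> [808, 310, 645, 891]
  Sibling for proof at L0: 51
L2: h(808,310)=(808*31+310)%997=433 [pair 0] h(645,891)=(645*31+891)%997=946 [pair 1] -> [433, 946]
  Sibling for proof at L1: 891
L3: h(433,946)=(433*31+946)%997=411 [pair 0] -> [411]
  Sibling for proof at L2: 433
Root: 411
Proof path (sibling hashes from leaf to root): [51, 891, 433]

Answer: 51 891 433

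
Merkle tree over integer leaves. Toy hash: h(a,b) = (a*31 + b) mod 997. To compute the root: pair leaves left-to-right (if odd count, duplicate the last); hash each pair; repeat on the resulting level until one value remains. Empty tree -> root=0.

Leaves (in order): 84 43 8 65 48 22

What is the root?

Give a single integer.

L0: [84, 43, 8, 65, 48, 22]
L1: h(84,43)=(84*31+43)%997=653 h(8,65)=(8*31+65)%997=313 h(48,22)=(48*31+22)%997=513 -> [653, 313, 513]
L2: h(653,313)=(653*31+313)%997=616 h(513,513)=(513*31+513)%997=464 -> [616, 464]
L3: h(616,464)=(616*31+464)%997=617 -> [617]

Answer: 617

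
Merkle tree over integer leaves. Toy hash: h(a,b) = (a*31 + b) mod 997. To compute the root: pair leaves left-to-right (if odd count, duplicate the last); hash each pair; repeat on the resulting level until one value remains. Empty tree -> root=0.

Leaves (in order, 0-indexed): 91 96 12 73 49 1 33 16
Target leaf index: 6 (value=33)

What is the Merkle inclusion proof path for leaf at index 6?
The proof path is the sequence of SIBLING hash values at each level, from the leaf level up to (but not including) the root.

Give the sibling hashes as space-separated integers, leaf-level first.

Answer: 16 523 145

Derivation:
L0 (leaves): [91, 96, 12, 73, 49, 1, 33, 16], target index=6
L1: h(91,96)=(91*31+96)%997=923 [pair 0] h(12,73)=(12*31+73)%997=445 [pair 1] h(49,1)=(49*31+1)%997=523 [pair 2] h(33,16)=(33*31+16)%997=42 [pair 3] -> [923, 445, 523, 42]
  Sibling for proof at L0: 16
L2: h(923,445)=(923*31+445)%997=145 [pair 0] h(523,42)=(523*31+42)%997=303 [pair 1] -> [145, 303]
  Sibling for proof at L1: 523
L3: h(145,303)=(145*31+303)%997=810 [pair 0] -> [810]
  Sibling for proof at L2: 145
Root: 810
Proof path (sibling hashes from leaf to root): [16, 523, 145]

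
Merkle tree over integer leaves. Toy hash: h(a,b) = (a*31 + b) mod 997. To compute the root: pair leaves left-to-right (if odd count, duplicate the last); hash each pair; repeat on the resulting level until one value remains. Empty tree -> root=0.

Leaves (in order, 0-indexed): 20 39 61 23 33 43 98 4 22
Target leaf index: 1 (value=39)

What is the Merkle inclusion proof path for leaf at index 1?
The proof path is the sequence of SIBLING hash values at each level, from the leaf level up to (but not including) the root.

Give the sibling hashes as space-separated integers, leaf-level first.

L0 (leaves): [20, 39, 61, 23, 33, 43, 98, 4, 22], target index=1
L1: h(20,39)=(20*31+39)%997=659 [pair 0] h(61,23)=(61*31+23)%997=917 [pair 1] h(33,43)=(33*31+43)%997=69 [pair 2] h(98,4)=(98*31+4)%997=51 [pair 3] h(22,22)=(22*31+22)%997=704 [pair 4] -> [659, 917, 69, 51, 704]
  Sibling for proof at L0: 20
L2: h(659,917)=(659*31+917)%997=409 [pair 0] h(69,51)=(69*31+51)%997=196 [pair 1] h(704,704)=(704*31+704)%997=594 [pair 2] -> [409, 196, 594]
  Sibling for proof at L1: 917
L3: h(409,196)=(409*31+196)%997=911 [pair 0] h(594,594)=(594*31+594)%997=65 [pair 1] -> [911, 65]
  Sibling for proof at L2: 196
L4: h(911,65)=(911*31+65)%997=390 [pair 0] -> [390]
  Sibling for proof at L3: 65
Root: 390
Proof path (sibling hashes from leaf to root): [20, 917, 196, 65]

Answer: 20 917 196 65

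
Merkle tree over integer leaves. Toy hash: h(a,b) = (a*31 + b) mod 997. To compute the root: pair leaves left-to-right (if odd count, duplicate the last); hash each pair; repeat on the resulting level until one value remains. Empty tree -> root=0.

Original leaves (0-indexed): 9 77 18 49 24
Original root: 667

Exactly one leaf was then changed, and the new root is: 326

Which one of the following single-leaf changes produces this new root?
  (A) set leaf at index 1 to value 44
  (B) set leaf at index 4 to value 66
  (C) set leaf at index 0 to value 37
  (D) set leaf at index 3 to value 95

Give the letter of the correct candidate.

Answer: C

Derivation:
Original leaves: [9, 77, 18, 49, 24]
Target new root: 326
Try each candidate change and compute the resulting root:
Candidate A: set leaf[1] = 44 -> leaves = [9, 44, 18, 49, 24]
  L0: [9, 44, 18, 49, 24]
  L1: h(9,44)=(9*31+44)%997=323 h(18,49)=(18*31+49)%997=607 h(24,24)=(24*31+24)%997=768 -> [323, 607, 768]
  L2: h(323,607)=(323*31+607)%997=650 h(768,768)=(768*31+768)%997=648 -> [650, 648]
  L3: h(650,648)=(650*31+648)%997=858 -> [858]
  root = 858 != target 326
Candidate B: set leaf[4] = 66 -> leaves = [9, 77, 18, 49, 66]
  L0: [9, 77, 18, 49, 66]
  L1: h(9,77)=(9*31+77)%997=356 h(18,49)=(18*31+49)%997=607 h(66,66)=(66*31+66)%997=118 -> [356, 607, 118]
  L2: h(356,607)=(356*31+607)%997=676 h(118,118)=(118*31+118)%997=785 -> [676, 785]
  L3: h(676,785)=(676*31+785)%997=804 -> [804]
  root = 804 != target 326
Candidate C: set leaf[0] = 37 -> leaves = [37, 77, 18, 49, 24]
  L0: [37, 77, 18, 49, 24]
  L1: h(37,77)=(37*31+77)%997=227 h(18,49)=(18*31+49)%997=607 h(24,24)=(24*31+24)%997=768 -> [227, 607, 768]
  L2: h(227,607)=(227*31+607)%997=665 h(768,768)=(768*31+768)%997=648 -> [665, 648]
  L3: h(665,648)=(665*31+648)%997=326 -> [326]
  root = 326 == target 326  ** MATCH **
Candidate D: set leaf[3] = 95 -> leaves = [9, 77, 18, 95, 24]
  L0: [9, 77, 18, 95, 24]
  L1: h(9,77)=(9*31+77)%997=356 h(18,95)=(18*31+95)%997=653 h(24,24)=(24*31+24)%997=768 -> [356, 653, 768]
  L2: h(356,653)=(356*31+653)%997=722 h(768,768)=(768*31+768)%997=648 -> [722, 648]
  L3: h(722,648)=(722*31+648)%997=99 -> [99]
  root = 99 != target 326
Candidate C produces the target root.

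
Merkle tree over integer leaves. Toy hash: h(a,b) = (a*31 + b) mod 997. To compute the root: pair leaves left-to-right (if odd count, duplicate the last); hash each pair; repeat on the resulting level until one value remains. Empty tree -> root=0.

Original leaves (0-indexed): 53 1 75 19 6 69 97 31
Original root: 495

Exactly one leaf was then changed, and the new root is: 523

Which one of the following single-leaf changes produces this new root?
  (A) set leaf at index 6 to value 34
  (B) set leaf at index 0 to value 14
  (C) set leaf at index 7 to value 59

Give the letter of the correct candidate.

Original leaves: [53, 1, 75, 19, 6, 69, 97, 31]
Target new root: 523
Try each candidate change and compute the resulting root:
Candidate A: set leaf[6] = 34 -> leaves = [53, 1, 75, 19, 6, 69, 34, 31]
  L0: [53, 1, 75, 19, 6, 69, 34, 31]
  L1: h(53,1)=(53*31+1)%997=647 h(75,19)=(75*31+19)%997=350 h(6,69)=(6*31+69)%997=255 h(34,31)=(34*31+31)%997=88 -> [647, 350, 255, 88]
  L2: h(647,350)=(647*31+350)%997=467 h(255,88)=(255*31+88)%997=17 -> [467, 17]
  L3: h(467,17)=(467*31+17)%997=536 -> [536]
  root = 536 != target 523
Candidate B: set leaf[0] = 14 -> leaves = [14, 1, 75, 19, 6, 69, 97, 31]
  L0: [14, 1, 75, 19, 6, 69, 97, 31]
  L1: h(14,1)=(14*31+1)%997=435 h(75,19)=(75*31+19)%997=350 h(6,69)=(6*31+69)%997=255 h(97,31)=(97*31+31)%997=47 -> [435, 350, 255, 47]
  L2: h(435,350)=(435*31+350)%997=874 h(255,47)=(255*31+47)%997=973 -> [874, 973]
  L3: h(874,973)=(874*31+973)%997=151 -> [151]
  root = 151 != target 523
Candidate C: set leaf[7] = 59 -> leaves = [53, 1, 75, 19, 6, 69, 97, 59]
  L0: [53, 1, 75, 19, 6, 69, 97, 59]
  L1: h(53,1)=(53*31+1)%997=647 h(75,19)=(75*31+19)%997=350 h(6,69)=(6*31+69)%997=255 h(97,59)=(97*31+59)%997=75 -> [647, 350, 255, 75]
  L2: h(647,350)=(647*31+350)%997=467 h(255,75)=(255*31+75)%997=4 -> [467, 4]
  L3: h(467,4)=(467*31+4)%997=523 -> [523]
  root = 523 == target 523  ** MATCH **
Candidate C produces the target root.

Answer: C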